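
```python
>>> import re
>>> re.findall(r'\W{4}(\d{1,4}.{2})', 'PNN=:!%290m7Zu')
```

['290m7']

The pattern matches exactly 4 of a non-word character; then 1 to 4 of a digit, then exactly 2 of any character (captured).
Matches: at [3:12] match '=:!%290m7', group 1 = '290m7'.
Because there's exactly one group, `findall` drops the full match and keeps group 1 from the one hit.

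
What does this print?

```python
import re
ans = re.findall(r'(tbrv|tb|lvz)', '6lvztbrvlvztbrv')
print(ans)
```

Branches in `(...|...)` are attempted left-to-right; the first branch that allows the whole pattern to succeed is taken.
Walking the string: at [1:4] match 'lvz', group 1 = 'lvz'; at [4:8] match 'tbrv', group 1 = 'tbrv'; at [8:11] match 'lvz', group 1 = 'lvz'; at [11:15] match 'tbrv', group 1 = 'tbrv'.
Because there's exactly one group, `findall` drops the full match and keeps group 1 from each hit.

['lvz', 'tbrv', 'lvz', 'tbrv']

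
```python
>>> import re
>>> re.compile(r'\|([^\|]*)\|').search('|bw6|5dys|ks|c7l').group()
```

'|bw6|'

The match spans [0:5] → '|bw6|'.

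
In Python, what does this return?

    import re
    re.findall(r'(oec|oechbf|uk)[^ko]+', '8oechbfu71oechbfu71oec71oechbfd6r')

Branches in `(...|...)` are attempted left-to-right; the first branch that allows the whole pattern to succeed is taken.
Walking the string: at [1:10] match 'oechbfu71', group 1 = 'oec'; at [10:19] match 'oechbfu71', group 1 = 'oec'; at [19:24] match 'oec71', group 1 = 'oec'; at [24:33] match 'oechbfd6r', group 1 = 'oec'.
Because there's exactly one group, `findall` drops the full match and keeps group 1 from each hit.

['oec', 'oec', 'oec', 'oec']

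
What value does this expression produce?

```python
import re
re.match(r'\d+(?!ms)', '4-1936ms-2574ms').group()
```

`re.match` only tries the pattern at the start of the string.
The match spans [0:1] → '4'.

'4'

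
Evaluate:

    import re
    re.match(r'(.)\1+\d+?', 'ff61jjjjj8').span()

(0, 3)

A backreference is literal: `\1` must see the identical characters the first group matched.
With `match`, the pattern is implicitly anchored at the beginning.
The match spans [0:3] → 'ff6'.
Captured: group 1 = 'f'.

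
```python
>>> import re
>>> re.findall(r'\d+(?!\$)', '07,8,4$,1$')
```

A negative assertion filters positions out without eating any characters.
Scanning left to right: at [0:2] → '07'; at [3:4] → '8'.
No capturing groups, so `findall` returns the 2 full match strings.

['07', '8']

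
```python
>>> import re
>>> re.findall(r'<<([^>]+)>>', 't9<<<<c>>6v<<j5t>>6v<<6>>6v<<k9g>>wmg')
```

['<<c', 'j5t', '6', 'k9g']

One capturing group, so `findall` returns just the captured substring from each match — 4 in all.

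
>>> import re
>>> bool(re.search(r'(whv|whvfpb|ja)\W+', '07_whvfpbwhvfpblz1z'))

False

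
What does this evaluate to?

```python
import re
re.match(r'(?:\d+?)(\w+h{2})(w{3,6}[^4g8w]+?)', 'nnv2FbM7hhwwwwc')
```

None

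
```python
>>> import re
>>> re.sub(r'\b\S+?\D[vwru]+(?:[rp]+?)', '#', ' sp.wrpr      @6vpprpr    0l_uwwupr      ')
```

Because the quantifier is non-greedy, it stops expanding at the earliest point where the rest of the pattern can succeed.
`sub` substitutes '#' at each match site.

' #r      @#r    #r      '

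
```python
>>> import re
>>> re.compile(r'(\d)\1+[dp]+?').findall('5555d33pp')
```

['5', '3']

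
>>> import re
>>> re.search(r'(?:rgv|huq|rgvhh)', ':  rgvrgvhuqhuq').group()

'rgv'

`search` walks the string left to right and returns the first match it finds.
The match spans [3:6] → 'rgv'.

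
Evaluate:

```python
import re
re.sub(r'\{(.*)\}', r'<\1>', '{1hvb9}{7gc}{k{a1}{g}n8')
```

Matches: at [0:21] → '{1hvb9}{7gc}{k{a1}{g}'.
The replacement refers to a captured group, so each match is rewritten using its own captured text.

'<1hvb9}{7gc}{k{a1}{g>n8'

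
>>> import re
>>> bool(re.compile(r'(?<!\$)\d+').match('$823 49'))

False

`re.match` won't scan ahead — the pattern has to work from the very first character.
Here the string doesn't start with a match, so the call returns None, and `bool(None)` is False.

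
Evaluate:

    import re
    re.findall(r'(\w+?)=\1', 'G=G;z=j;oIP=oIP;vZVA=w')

['G', 'oIP']

After group 1 captures some text, `\1` only succeeds where that same text appears again.
One capturing group, so `findall` returns just the captured substring from each match — 2 in all.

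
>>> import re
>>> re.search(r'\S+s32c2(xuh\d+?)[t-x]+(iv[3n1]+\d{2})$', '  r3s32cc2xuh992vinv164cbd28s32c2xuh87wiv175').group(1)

'xuh87'

This matches one or more of a non-whitespace character; then the literal 's32', then the literal 'c2'; then the literal 'xuh', then one or more of a digit (lazy) (captured); then one or more of a character in [t-x]; then the literal 'iv', then one or more of one of [3n1], then exactly 2 of a digit (captured); then anchored at the end.
Unlike `match`, `search` isn't anchored — it looks for the pattern anywhere in the string.
The match spans [2:44] → 'r3s32cc2xuh992vinv164cbd28s32c2xuh87wiv175'.
Captured: group 1 = 'xuh87', group 2 = 'iv175'.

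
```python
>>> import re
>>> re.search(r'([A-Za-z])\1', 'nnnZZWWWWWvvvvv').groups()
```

('n',)

The match spans [0:2] → 'nn'.
Captured: group 1 = 'n'.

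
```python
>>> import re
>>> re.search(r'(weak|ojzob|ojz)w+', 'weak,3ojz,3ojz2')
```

None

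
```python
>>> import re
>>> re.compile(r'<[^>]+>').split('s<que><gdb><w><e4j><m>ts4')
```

['s', '', '', '', '', 'ts4']

Matches to split on: at [1:6] → '<que>'; at [6:11] → '<gdb>'; at [11:14] → '<w>'; at [14:19] → '<e4j>'; at [19:22] → '<m>'.
The string is cut at each match, leaving 6 pieces.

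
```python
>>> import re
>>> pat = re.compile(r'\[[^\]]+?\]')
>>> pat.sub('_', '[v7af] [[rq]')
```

'_ _'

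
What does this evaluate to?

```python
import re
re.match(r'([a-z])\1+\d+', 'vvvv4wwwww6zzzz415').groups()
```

('v',)

`\1` has to match the exact text group 1 already captured.
`re.match` won't scan ahead — the pattern has to work from the very first character.
The match spans [0:5] → 'vvvv4'.
Captured: group 1 = 'v'.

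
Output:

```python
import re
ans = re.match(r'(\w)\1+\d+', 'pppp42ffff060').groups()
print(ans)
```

A backreference is literal: `\1` must see the identical characters the first group matched.
`match` is anchored at position 0; if the pattern doesn't fit there, it returns None.
The match spans [0:6] → 'pppp42'.
Captured: group 1 = 'p'.

('p',)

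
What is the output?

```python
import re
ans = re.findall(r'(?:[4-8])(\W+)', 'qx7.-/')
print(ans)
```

['.-/']

The pattern matches a character in [4-8] (non-capturing group); then one or more of a non-word character (captured).
Because there's exactly one group, `findall` drops the full match and keeps group 1 from the one hit.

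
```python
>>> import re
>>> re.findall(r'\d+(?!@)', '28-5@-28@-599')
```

The negative lookaround is zero-width — it rules out positions where the adjacent text would match, without consuming anything.
`findall` yields the raw match text (3 of them) because the pattern has no groups.

['28', '2', '599']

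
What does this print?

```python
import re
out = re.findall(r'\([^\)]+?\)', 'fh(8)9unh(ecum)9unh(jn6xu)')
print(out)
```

Matches: at [2:5] → '(8)'; at [9:15] → '(ecum)'; at [19:26] → '(jn6xu)'.
Since nothing is captured, `findall` lists the 3 matched substrings directly.

['(8)', '(ecum)', '(jn6xu)']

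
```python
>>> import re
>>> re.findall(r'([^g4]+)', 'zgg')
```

['z']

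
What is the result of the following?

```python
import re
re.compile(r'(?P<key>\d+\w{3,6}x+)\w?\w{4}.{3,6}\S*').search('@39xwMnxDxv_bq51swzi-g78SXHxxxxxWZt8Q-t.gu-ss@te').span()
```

(1, 48)

This matches one or more of a digit, then 3 to 6 of a word character, then one or more of a literal 'x' (captured as 'key'); then optionally a word character, then exactly 4 of a word character; then 3 to 6 of any character, then zero or more of a non-whitespace character.
`re.search` scans for the first position where the pattern succeeds.
The match spans [1:48] → '39xwMnxDxv_bq51swzi-g78SXHxxxxxWZt8Q-t.gu-ss@te'.
Captured: group 1 = '39xwMnxDx'.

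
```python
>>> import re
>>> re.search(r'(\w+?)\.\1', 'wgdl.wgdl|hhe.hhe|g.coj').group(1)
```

'wgdl'

The backreference `\1` re-matches whatever the first group consumed, character for character.
`search` walks the string left to right and returns the first match it finds.
The match spans [0:9] → 'wgdl.wgdl'.
Captured: group 1 = 'wgdl'.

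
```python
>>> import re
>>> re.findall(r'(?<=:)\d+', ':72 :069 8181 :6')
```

Because the assertion is zero-width, the text it checks is not consumed and won't appear in the result.
Since nothing is captured, `findall` lists the 3 matched substrings directly.

['72', '069', '6']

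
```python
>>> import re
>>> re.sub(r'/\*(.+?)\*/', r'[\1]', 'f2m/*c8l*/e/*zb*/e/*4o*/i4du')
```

'f2m[c8l]e[zb]e[4o]i4du'

Lazy quantifiers expand one character at a time until the remainder of the pattern can match.
The replacement refers to a captured group, so each match is rewritten using its own captured text.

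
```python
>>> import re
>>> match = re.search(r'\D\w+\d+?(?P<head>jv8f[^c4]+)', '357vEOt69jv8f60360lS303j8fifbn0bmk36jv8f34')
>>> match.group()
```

The pattern matches a non-digit, then one or more of a word character, then one or more of a digit (lazy); then the literal 'jv8', then a literal 'f', then one or more of any character except [c4] (captured as 'head').
`search` walks the string left to right and returns the first match it finds.
The match spans [3:41] → 'vEOt69jv8f60360lS303j8fifbn0bmk36jv8f3'.
Captured: group 1 = 'jv8f3'.

'vEOt69jv8f60360lS303j8fifbn0bmk36jv8f3'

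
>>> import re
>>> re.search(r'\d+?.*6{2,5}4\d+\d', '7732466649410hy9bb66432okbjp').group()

'7732466649410hy9bb66432'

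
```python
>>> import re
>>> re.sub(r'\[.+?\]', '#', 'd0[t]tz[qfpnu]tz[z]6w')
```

With the lazy modifier that quantifier settles for the fewest repetitions that let the rest of the pattern succeed (the atoms after it are unaffected and can still be greedy).
Matches: at [2:5] → '[t]'; at [7:14] → '[qfpnu]'; at [16:19] → '[z]'.
`sub` substitutes '#' at each match site.

'd0#tz#tz#6w'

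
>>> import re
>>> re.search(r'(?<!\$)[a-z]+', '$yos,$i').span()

(2, 4)

Because the assertion is negative and zero-width, positions next to the forbidden text are skipped.
`search` walks the string left to right and returns the first match it finds.
The match spans [2:4] → 'os'.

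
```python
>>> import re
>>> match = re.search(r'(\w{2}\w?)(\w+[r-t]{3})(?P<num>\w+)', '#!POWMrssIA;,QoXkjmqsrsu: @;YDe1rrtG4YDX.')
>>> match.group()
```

'POWMrssIA'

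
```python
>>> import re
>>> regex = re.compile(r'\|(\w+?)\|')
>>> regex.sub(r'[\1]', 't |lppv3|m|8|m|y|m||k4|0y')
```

't [lppv3]m[8]m[y]m|[k4]0y'

`\1` in the replacement pulls in group 1's text for each match.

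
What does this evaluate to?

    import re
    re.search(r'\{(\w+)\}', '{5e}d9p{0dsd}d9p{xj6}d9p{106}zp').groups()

`re.search` scans for the first position where the pattern succeeds.
The match spans [0:4] → '{5e}'.
Captured: group 1 = '5e'.

('5e',)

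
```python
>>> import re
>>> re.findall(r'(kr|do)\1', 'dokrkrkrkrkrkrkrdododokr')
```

A backreference is literal: `\1` must see the identical characters the first group matched.
Scanning left to right: at [2:6] match 'krkr', group 1 = 'kr'; at [6:10] match 'krkr', group 1 = 'kr'; at [10:14] match 'krkr', group 1 = 'kr'; at [16:20] match 'dodo', group 1 = 'do'.
With a single group, `findall` returns only what that group captured — 4 items.

['kr', 'kr', 'kr', 'do']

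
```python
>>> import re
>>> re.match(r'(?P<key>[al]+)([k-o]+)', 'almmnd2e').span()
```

(0, 5)

This matches one or more of one of [al] (captured as 'key'); then one or more of a character in [k-o] (captured).
`re.match` only tries the pattern at the start of the string.
The match spans [0:5] → 'almmn'.
Captured: group 1 = 'al', group 2 = 'mmn'.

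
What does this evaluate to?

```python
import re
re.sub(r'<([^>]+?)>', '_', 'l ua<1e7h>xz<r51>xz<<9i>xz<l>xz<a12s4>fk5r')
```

'l ua_xz_xz_xz_xz_fk5r'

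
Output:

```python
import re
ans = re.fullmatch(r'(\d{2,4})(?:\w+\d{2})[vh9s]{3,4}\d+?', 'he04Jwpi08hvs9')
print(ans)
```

Pattern: 2 to 4 of a digit (captured); then one or more of a word character, then exactly 2 of a digit (non-capturing group); then 3 to 4 of one of [vh9s], then one or more of a digit (lazy).
`re.fullmatch` is like wrapping the pattern in `^…$` (in single-line mode).
Here there's no way to consume every character, so the call returns None.

None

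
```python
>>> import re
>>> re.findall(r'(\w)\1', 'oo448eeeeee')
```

['o', '4', 'e', 'e', 'e']

`\1` is not a pattern — it's the concrete string captured by group 1, re-applied verbatim.
Matches: at [0:2] match 'oo', group 1 = 'o'; at [2:4] match '44', group 1 = '4'; at [5:7] match 'ee', group 1 = 'e'; at [7:9] match 'ee', group 1 = 'e'; at [9:11] match 'ee', group 1 = 'e'.
`findall` collects group 1 from each match (5 total).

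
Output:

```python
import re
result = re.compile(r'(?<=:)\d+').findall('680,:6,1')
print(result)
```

['6']

The `(?=…)`/`(?<=…)` assertion just peeks at neighbouring text; it doesn't advance the match position.
Walking the string: at [5:6] → '6'.
No capturing groups, so `findall` returns the 1 full match string.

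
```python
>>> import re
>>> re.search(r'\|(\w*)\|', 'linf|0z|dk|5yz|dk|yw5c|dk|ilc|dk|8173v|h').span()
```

The match spans [4:8] → '|0z|'.

(4, 8)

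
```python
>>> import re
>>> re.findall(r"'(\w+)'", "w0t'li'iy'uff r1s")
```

['li']

Matches: at [3:7] match "'li'", group 1 = 'li'.
Because there's exactly one group, `findall` drops the full match and keeps group 1 from the one hit.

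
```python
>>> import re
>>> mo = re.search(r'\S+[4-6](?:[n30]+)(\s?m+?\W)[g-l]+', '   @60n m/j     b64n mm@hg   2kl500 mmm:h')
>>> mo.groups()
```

Pattern: one or more of a non-whitespace character, then a character in [4-6]; then one or more of one of [n30] (non-capturing group); then optionally whitespace, then one or more of the literal 'm' (lazy), then a non-word character (captured); then one or more of a character in [g-l].
`search` walks the string left to right and returns the first match it finds.
The match spans [3:11] → '@60n m/j'.
Captured: group 1 = ' m/'.

(' m/',)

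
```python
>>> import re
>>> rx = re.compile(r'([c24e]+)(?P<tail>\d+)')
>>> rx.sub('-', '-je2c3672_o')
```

Each match is replaced by '-'.

'-j-_o'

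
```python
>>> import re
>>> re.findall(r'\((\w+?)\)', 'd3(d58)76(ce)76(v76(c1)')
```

One capturing group, so `findall` returns just the captured substring from each match — 3 in all.

['d58', 'ce', 'c1']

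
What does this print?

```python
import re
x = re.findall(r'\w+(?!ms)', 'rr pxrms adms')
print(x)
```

The negative lookahead/lookbehind blocks any match where the forbidden context is present.
`findall` yields the raw match text (3 of them) because the pattern has no groups.

['rr', 'pxrms', 'adms']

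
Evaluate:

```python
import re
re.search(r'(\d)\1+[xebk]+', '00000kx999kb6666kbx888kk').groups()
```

('0',)

`\1` is not a pattern — it's the concrete string captured by group 1, re-applied verbatim.
Unlike `match`, `search` isn't anchored — it looks for the pattern anywhere in the string.
The match spans [0:7] → '00000kx'.
Captured: group 1 = '0'.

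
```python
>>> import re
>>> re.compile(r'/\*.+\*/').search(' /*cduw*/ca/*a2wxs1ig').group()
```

'/*cduw*/'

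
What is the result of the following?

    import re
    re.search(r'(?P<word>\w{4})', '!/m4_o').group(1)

The match spans [2:6] → 'm4_o'.
Captured: group 1 = 'm4_o'.

'm4_o'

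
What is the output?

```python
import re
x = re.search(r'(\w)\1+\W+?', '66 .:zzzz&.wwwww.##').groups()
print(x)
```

('6',)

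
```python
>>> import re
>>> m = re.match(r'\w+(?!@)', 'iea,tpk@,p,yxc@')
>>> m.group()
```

The negative lookaround is zero-width — it rules out positions where the adjacent text would match, without consuming anything.
`re.match` won't scan ahead — the pattern has to work from the very first character.
The match spans [0:3] → 'iea'.

'iea'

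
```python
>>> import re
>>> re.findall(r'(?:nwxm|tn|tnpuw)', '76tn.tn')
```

['tn', 'tn']

`findall` yields the raw match text (2 of them) because the pattern has no groups.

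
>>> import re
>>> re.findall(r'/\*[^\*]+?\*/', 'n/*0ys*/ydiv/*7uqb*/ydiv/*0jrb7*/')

Since nothing is captured, `findall` lists the 3 matched substrings directly.

['/*0ys*/', '/*7uqb*/', '/*0jrb7*/']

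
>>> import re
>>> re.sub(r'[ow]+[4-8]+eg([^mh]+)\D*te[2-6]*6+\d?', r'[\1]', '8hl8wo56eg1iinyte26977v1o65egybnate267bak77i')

'8hl8[1iinyte26977v1o65egybna]bak77i'

This matches one or more of one of [ow], then one or more of a character in [4-8], then the literal 'eg'; then one or more of any character except [mh] (captured); then zero or more of a non-digit, then the literal 'te', then zero or more of a character in [2-6]; then one or more of the literal '6', then optionally a digit.
Matches: at [4:38] → 'wo56eg1iinyte26977v1o65egybnate267'.
Each match is replaced using the text its own group 1 captured.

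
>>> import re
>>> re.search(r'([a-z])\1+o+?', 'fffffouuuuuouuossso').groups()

After group 1 captures some text, `\1` only succeeds where that same text appears again.
`re.search` scans for the first position where the pattern succeeds.
The match spans [0:6] → 'fffffo'.
Captured: group 1 = 'f'.

('f',)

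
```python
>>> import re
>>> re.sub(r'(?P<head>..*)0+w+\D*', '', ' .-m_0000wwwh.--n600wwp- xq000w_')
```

The pattern matches any character, then zero or more of any character (captured as 'head'); then one or more of the literal '0', then one or more of a literal 'w'; then zero or more of a non-digit.
Matches: at [0:32] → ' .-m_0000wwwh.--n600wwp- xq000w_'.
Every occurrence is swapped for ''.

''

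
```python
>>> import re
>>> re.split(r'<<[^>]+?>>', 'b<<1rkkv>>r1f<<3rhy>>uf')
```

['b', 'r1f', 'uf']

Matches to split on: at [1:10] → '<<1rkkv>>'; at [13:21] → '<<3rhy>>'.
Splitting on the pattern gives 3 pieces.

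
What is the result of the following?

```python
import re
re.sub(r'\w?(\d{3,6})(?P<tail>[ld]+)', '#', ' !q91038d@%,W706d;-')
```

The pattern matches optionally a word character; then 3 to 6 of a digit (captured); then one or more of one of [ld] (captured as 'tail').
Matches: at [2:9] → 'q91038d'; at [12:17] → 'W706d'.
Every occurrence is swapped for '#'.

' !#@%,#;-'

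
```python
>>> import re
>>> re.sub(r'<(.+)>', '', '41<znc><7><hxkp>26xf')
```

Every occurrence is swapped for ''.

'4126xf'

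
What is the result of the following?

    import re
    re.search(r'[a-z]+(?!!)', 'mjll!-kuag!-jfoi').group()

'mjl'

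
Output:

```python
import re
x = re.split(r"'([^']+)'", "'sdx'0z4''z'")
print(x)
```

['', 'sdx', "0z4'", 'z', '']

The group in the pattern means `split` returns the separators' captures alongside the pieces.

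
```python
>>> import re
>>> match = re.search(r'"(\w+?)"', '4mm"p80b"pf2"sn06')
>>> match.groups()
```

`re.search` scans for the first position where the pattern succeeds.
The match spans [3:9] → '"p80b"'.
Captured: group 1 = 'p80b'.

('p80b',)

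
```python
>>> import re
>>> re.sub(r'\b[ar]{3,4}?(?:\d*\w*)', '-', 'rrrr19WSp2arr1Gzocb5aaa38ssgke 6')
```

'- 6'

Every occurrence is swapped for '-'.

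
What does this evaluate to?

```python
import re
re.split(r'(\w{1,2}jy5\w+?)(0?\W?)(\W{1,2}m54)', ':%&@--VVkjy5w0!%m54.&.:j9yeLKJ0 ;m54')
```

[':%&@--V', 'Vkjy5w', '0!', '%m54', '.&.:j9yeLKJ0 ;m54']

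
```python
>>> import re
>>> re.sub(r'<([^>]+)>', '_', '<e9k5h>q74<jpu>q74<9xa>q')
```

Matches: at [0:7] → '<e9k5h>'; at [10:15] → '<jpu>'; at [18:23] → '<9xa>'.
`sub` substitutes '_' at each match site.

'_q74_q74_q'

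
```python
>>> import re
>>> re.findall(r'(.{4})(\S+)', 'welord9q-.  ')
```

[('welo', 'rd9q-.')]

Pattern: exactly 4 of any character (captured); then one or more of a non-whitespace character (captured).
`findall` packs the 2 group values into a tuple for every match.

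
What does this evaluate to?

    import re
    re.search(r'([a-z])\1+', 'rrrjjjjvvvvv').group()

'rrr'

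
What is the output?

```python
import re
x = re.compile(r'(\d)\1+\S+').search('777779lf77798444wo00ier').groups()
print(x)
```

('7',)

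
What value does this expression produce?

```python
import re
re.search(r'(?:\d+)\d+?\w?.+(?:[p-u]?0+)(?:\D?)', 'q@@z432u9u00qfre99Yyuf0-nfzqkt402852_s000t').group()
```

This matches one or more of a digit (non-capturing group); then one or more of a digit (lazy), then optionally a word character, then one or more of any character; then optionally a character in [p-u], then one or more of the literal '0' (non-capturing group); then optionally a non-digit (non-capturing group).
`re.search` scans for the first position where the pattern succeeds.
The match spans [4:42] → '432u9u00qfre99Yyuf0-nfzqkt402852_s000t'.

'432u9u00qfre99Yyuf0-nfzqkt402852_s000t'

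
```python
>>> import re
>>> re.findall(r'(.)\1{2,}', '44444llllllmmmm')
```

A backreference is literal: `\1` must see the identical characters the first group matched.
Walking the string: at [0:5] match '44444', group 1 = '4'; at [5:11] match 'llllll', group 1 = 'l'; at [11:15] match 'mmmm', group 1 = 'm'.
`findall` collects group 1 from each match (3 total).

['4', 'l', 'm']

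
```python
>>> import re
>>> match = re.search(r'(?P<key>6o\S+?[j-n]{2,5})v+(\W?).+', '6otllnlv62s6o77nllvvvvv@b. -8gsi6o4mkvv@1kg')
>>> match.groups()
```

The match spans [0:43] → '6otllnlv62s6o77nllvvvvv@b. -8gsi6o4mkvv@1kg'.
Captured: group 1 = '6otllnl', group 2 = ''.

('6otllnl', '')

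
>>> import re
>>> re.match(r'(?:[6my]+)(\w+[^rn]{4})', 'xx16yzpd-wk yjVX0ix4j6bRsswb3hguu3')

None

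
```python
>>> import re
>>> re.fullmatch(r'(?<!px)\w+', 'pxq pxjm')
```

For `fullmatch`, every character of the input must be accounted for by the pattern.
Here the pattern can't cover the whole string, so the call returns None.

None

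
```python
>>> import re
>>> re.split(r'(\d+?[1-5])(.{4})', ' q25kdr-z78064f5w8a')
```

With a capturing group present, the delimiter's captured portion is kept in the result list.

[' q', '25', 'kdr-', 'z', '78064', 'f5w8', 'a']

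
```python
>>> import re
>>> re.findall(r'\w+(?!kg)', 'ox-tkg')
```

['ox', 'tkg']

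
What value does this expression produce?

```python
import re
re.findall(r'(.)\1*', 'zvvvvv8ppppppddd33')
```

`\1` is not a pattern — it's the concrete string captured by group 1, re-applied verbatim.
Matches: at [0:1] match 'z', group 1 = 'z'; at [1:6] match 'vvvvv', group 1 = 'v'; at [6:7] match '8', group 1 = '8'; at [7:13] match 'pppppp', group 1 = 'p'; at [13:16] match 'ddd', group 1 = 'd'; ….
With a single group, `findall` returns only what that group captured — 6 items.

['z', 'v', '8', 'p', 'd', '3']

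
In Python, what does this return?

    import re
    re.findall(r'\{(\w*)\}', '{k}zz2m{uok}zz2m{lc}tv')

['k', 'uok', 'lc']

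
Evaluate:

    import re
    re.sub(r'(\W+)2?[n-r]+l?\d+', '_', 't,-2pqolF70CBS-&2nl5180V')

Each match is replaced by '_'.

't,-2pqolF70CBS_V'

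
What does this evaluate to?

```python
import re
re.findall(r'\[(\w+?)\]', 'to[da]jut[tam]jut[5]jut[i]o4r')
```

['da', 'tam', '5', 'i']

Because there's exactly one group, `findall` drops the full match and keeps group 1 from each hit.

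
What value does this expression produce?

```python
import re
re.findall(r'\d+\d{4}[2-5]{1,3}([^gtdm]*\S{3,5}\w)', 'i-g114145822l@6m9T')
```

['l@6m9T']

This matches one or more of a digit, then exactly 4 of a digit, then 1 to 3 of a character in [2-5]; then zero or more of any character except [gtdm], then 3 to 5 of a non-whitespace character, then a word character (captured).
`findall` collects group 1 from the one match (1 total).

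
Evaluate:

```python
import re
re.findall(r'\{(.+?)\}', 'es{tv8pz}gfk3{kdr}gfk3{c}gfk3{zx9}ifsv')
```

A non-greedy quantifier consumes as few characters as it can — just enough that the remainder of the pattern still matches from where it stops; whatever follows it matches normally.
Scanning left to right: at [2:9] match '{tv8pz}', group 1 = 'tv8pz'; at [13:18] match '{kdr}', group 1 = 'kdr'; at [22:25] match '{c}', group 1 = 'c'; at [29:34] match '{zx9}', group 1 = 'zx9'.
With a single group, `findall` returns only what that group captured — 4 items.

['tv8pz', 'kdr', 'c', 'zx9']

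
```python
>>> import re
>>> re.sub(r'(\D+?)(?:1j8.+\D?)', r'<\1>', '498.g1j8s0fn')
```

Pattern: one or more of a non-digit (lazy) (captured); then the literal '1j8', then one or more of any character, then optionally a non-digit (non-capturing group).
Matches: at [3:12] → '.g1j8s0fn'.
`\1` in the replacement pulls in group 1's text for each match.

'498<.g>'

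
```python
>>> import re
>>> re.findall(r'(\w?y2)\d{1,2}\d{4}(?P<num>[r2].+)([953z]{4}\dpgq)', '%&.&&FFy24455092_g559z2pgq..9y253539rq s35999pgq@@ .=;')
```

[('Fy2', '2_g559z2pgq..9y253539rq s', '35999pgq')]

The pattern matches optionally a word character, then the literal 'y2' (captured); then 1 to 2 of a digit, then exactly 4 of a digit; then one of [r2], then one or more of any character (captured as 'num'); then exactly 4 of one of [953z], then a digit, then the literal 'pgq' (captured).
Multiple groups make `findall` return tuples — one 3-tuple for the one match.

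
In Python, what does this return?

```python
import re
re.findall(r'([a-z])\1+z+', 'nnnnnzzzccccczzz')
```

['n', 'c']

A backreference is literal: `\1` must see the identical characters the first group matched.
Matches: at [0:8] match 'nnnnnzzz', group 1 = 'n'; at [8:16] match 'ccccczzz', group 1 = 'c'.
One capturing group, so `findall` returns just the captured substring from each match — 2 in all.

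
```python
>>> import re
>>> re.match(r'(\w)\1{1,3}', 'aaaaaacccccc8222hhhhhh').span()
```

`\1` has to match the exact text group 1 already captured.
`match` is anchored at position 0; if the pattern doesn't fit there, it returns None.
The match spans [0:4] → 'aaaa'.
Captured: group 1 = 'a'.

(0, 4)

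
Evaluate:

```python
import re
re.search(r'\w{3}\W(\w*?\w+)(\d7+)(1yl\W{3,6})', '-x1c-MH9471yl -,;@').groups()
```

('MH9', '47', '1yl -,;@')

The pattern matches exactly 3 of a word character, then a non-word character; then zero or more of a word character (lazy), then one or more of a word character (captured); then a digit, then one or more of the literal '7' (captured); then the literal '1yl', then 3 to 6 of a non-word character (captured).
`search` walks the string left to right and returns the first match it finds.
The match spans [1:18] → 'x1c-MH9471yl -,;@'.
Captured: group 1 = 'MH9', group 2 = '47', group 3 = '1yl -,;@'.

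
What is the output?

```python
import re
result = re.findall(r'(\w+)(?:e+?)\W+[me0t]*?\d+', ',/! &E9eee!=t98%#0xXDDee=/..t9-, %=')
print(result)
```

This matches one or more of a word character (captured); then one or more of a literal 'e' (lazy) (non-capturing group); then one or more of a non-word character, then zero or more of one of [me0t] (lazy), then one or more of a digit.
Walking the string: at [5:15] match 'E9eee!=t98', group 1 = 'E9ee'; at [17:30] match '0xXDDee=/..t9', group 1 = '0xXDDe'.
One capturing group, so `findall` returns just the captured substring from each match — 2 in all.

['E9ee', '0xXDDe']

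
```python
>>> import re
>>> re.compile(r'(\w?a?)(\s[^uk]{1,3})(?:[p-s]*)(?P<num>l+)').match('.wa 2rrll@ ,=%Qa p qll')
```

None

`re.match` only tries the pattern at the start of the string.
Here the string doesn't start with a match, so the call returns None.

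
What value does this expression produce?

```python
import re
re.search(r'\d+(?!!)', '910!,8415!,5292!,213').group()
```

'91'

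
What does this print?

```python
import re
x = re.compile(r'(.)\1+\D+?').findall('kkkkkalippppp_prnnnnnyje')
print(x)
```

`\1` has to match the exact text group 1 already captured.
Because there's exactly one group, `findall` drops the full match and keeps group 1 from each hit.

['k', 'p', 'n']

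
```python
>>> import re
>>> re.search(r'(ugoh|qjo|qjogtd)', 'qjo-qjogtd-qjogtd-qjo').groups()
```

Unlike `match`, `search` isn't anchored — it looks for the pattern anywhere in the string.
The match spans [0:3] → 'qjo'.
Captured: group 1 = 'qjo'.

('qjo',)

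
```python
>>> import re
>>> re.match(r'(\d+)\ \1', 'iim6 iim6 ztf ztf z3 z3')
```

None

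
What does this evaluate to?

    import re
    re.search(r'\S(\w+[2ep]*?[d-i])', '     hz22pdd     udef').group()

'hz22pdd'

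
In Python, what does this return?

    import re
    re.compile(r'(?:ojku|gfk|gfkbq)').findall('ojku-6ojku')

['ojku', 'ojku']

Matches: at [0:4] → 'ojku'; at [6:10] → 'ojku'.
Since nothing is captured, `findall` lists the 2 matched substrings directly.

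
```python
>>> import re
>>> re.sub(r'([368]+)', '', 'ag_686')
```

'ag_'

This matches one or more of one of [368] (captured).
`sub` substitutes '' at each match site.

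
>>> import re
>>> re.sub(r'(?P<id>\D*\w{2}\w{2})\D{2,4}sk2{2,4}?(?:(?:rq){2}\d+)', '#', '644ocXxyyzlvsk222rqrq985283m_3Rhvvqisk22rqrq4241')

The pattern matches zero or more of a non-digit, then exactly 2 of a word character, then exactly 2 of a word character (captured as 'id'); then 2 to 4 of a non-digit, then the literal 'sk', then 2 to 4 of the literal '2' (lazy); then the literal 'rq' repeated 2 times, then one or more of a digit (non-capturing group).
Matches: at [3:27] → 'ocXxyyzlvsk222rqrq985283'; at [27:48] → 'm_3Rhvvqisk22rqrq4241'.
`sub` substitutes '#' at each match site.

'644##'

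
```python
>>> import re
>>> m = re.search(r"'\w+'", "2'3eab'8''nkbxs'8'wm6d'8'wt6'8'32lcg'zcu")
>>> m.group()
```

"'3eab'"

`re.search` tries every starting position until one works.
The match spans [1:7] → "'3eab'".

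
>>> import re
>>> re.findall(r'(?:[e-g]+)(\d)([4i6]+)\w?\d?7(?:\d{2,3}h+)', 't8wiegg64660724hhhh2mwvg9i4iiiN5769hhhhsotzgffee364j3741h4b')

The pattern matches one or more of a character in [e-g] (non-capturing group); then a digit (captured); then one or more of one of [4i6] (captured); then optionally a word character, then optionally a digit, then the literal '7'; then 2 to 3 of a digit, then one or more of the literal 'h' (non-capturing group).
Scanning left to right: at [4:19] match 'egg64660724hhhh', groups = ('6', '466'); at [23:39] match 'g9i4iiiN5769hhhh', groups = ('9', 'i4iii'); at [43:57] match 'gffee364j3741h', groups = ('3', '64').
Multiple groups make `findall` return tuples — one 2-tuple for each match.

[('6', '466'), ('9', 'i4iii'), ('3', '64')]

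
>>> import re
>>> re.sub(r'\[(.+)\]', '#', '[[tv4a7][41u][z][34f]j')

'#j'

Each match is replaced by '#'.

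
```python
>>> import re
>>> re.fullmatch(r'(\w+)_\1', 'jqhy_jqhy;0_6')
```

The backreference `\1` re-matches whatever the first group consumed, character for character.
`re.fullmatch` is like wrapping the pattern in `^…$` (in single-line mode).
Here there's no way to consume every character, so the call returns None.

None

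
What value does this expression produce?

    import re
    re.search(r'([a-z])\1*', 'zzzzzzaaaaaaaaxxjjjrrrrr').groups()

('z',)

`\1` is not a pattern — it's the concrete string captured by group 1, re-applied verbatim.
Unlike `match`, `search` isn't anchored — it looks for the pattern anywhere in the string.
The match spans [0:6] → 'zzzzzz'.
Captured: group 1 = 'z'.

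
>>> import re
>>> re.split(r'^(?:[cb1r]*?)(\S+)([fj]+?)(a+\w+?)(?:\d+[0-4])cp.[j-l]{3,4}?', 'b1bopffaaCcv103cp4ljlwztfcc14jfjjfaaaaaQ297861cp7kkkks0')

['', 'b1bopffaaCcv103cp4ljlwztfcc14jfjj', 'f', 'aaaaaQ', 'ks0']

This matches anchored at the start of the string; then zero or more of one of [cb1r] (lazy) (non-capturing group); then one or more of a non-whitespace character (captured); then one or more of one of [fj] (lazy) (captured); then one or more of the literal 'a', then one or more of a word character (lazy) (captured); then one or more of a digit, then a character in [0-4] (non-capturing group); then the literal 'cp', then any character, then 3 to 4 of a character in [j-l] (lazy).
Matches to split on: at [0:52] → 'b1bopffaaCcv103cp4ljlwztfcc14jfjjfaaaaaQ297861cp7kkk'.
The group in the pattern means `split` returns the separators' captures alongside the pieces.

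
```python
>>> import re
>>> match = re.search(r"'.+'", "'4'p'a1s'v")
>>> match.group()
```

The match spans [0:9] → "'4'p'a1s'".

"'4'p'a1s'"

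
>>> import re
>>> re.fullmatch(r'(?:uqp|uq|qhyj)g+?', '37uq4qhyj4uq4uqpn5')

For `fullmatch`, every character of the input must be accounted for by the pattern.
Here there's no way to consume every character, so the call returns None.

None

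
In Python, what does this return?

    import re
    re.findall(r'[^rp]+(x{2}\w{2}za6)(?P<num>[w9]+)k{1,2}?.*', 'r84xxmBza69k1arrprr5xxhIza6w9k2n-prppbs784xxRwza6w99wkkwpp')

[('xxmBza6', '9')]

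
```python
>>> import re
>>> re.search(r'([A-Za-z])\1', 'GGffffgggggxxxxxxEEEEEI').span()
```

After group 1 captures some text, `\1` only succeeds where that same text appears again.
Unlike `match`, `search` isn't anchored — it looks for the pattern anywhere in the string.
The match spans [0:2] → 'GG'.
Captured: group 1 = 'G'.

(0, 2)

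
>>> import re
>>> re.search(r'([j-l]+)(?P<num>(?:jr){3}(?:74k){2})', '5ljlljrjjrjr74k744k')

None

Pattern: one or more of a character in [j-l] (captured); then the literal 'jr' repeated 3 times, then the literal '74k' repeated 2 times (captured as 'num').
`re.search` tries every starting position until one works.
Here nothing in the string fits, so the call returns None.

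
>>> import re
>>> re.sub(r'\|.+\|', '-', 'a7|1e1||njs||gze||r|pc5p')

Every occurrence is swapped for '-'.

'a7-pc5p'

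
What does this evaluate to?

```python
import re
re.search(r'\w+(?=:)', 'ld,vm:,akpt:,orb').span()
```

(3, 5)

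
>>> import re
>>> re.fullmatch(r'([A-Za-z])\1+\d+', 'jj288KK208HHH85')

For `fullmatch`, every character of the input must be accounted for by the pattern.
Here the pattern can't cover the whole string, so the call returns None.

None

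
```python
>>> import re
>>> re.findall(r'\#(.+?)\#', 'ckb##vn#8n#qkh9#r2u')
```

['#vn', 'qkh9']

The `?` after the quantifier makes it lazy — it takes as little as possible before letting the rest of the pattern try.
One capturing group, so `findall` returns just the captured substring from each match — 2 in all.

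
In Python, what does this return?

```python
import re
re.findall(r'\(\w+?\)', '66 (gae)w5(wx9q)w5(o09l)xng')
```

Matches: at [3:8] → '(gae)'; at [10:16] → '(wx9q)'; at [18:24] → '(o09l)'.
`findall` yields the raw match text (3 of them) because the pattern has no groups.

['(gae)', '(wx9q)', '(o09l)']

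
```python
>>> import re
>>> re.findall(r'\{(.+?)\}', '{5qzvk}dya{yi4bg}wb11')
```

['5qzvk', 'yi4bg']

A non-greedy quantifier consumes as few characters as it can — just enough that the remainder of the pattern still matches from where it stops; whatever follows it matches normally.
One capturing group, so `findall` returns just the captured substring from each match — 2 in all.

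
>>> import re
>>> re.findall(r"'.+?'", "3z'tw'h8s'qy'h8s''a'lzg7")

A non-greedy quantifier consumes as few characters as it can — just enough that the remainder of the pattern still matches from where it stops; whatever follows it matches normally.
Scanning left to right: at [2:6] → "'tw'"; at [9:13] → "'qy'"; at [16:20] → "''a'".
`findall` yields the raw match text (3 of them) because the pattern has no groups.

["'tw'", "'qy'", "''a'"]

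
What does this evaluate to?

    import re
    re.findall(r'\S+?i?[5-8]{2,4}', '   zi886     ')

Pattern: one or more of a non-whitespace character (lazy); then optionally the literal 'i', then 2 to 4 of a character in [5-8].
Walking the string: at [3:8] → 'zi886'.
With no groups in the pattern, `findall` gives back each whole match — 1 here.

['zi886']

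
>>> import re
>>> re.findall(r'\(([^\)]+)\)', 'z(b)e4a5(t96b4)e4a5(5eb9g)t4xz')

Matches: at [1:4] match '(b)', group 1 = 'b'; at [8:15] match '(t96b4)', group 1 = 't96b4'; at [19:26] match '(5eb9g)', group 1 = '5eb9g'.
One capturing group, so `findall` returns just the captured substring from each match — 3 in all.

['b', 't96b4', '5eb9g']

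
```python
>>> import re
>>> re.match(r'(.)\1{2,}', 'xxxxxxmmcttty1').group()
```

With `match`, the pattern is implicitly anchored at the beginning.
The match spans [0:6] → 'xxxxxx'.

'xxxxxx'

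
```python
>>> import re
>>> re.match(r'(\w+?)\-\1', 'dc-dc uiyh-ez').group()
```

After group 1 captures some text, `\1` only succeeds where that same text appears again.
`match` is anchored at position 0; if the pattern doesn't fit there, it returns None.
The match spans [0:5] → 'dc-dc'.
Captured: group 1 = 'dc'.

'dc-dc'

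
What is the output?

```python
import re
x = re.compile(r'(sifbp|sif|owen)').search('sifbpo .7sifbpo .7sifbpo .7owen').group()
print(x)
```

The regex engine tests alternatives in the order written; an earlier branch that matches wins even if a later one would match more.
The match spans [0:5] → 'sifbp'.

sifbp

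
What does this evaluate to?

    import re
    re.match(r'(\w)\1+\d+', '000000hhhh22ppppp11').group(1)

'0'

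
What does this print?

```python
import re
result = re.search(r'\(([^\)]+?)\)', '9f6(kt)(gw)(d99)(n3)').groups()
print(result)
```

The match spans [3:7] → '(kt)'.
Captured: group 1 = 'kt'.

('kt',)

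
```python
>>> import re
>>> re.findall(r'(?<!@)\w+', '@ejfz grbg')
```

['jfz', 'grbg']

The negative lookahead/lookbehind blocks any match where the forbidden context is present.
Walking the string: at [2:5] → 'jfz'; at [6:10] → 'grbg'.
Since nothing is captured, `findall` lists the 2 matched substrings directly.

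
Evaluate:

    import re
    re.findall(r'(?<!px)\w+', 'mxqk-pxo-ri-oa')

A negative assertion filters positions out without eating any characters.
No capturing groups, so `findall` returns the 4 full match strings.

['mxqk', 'pxo', 'ri', 'oa']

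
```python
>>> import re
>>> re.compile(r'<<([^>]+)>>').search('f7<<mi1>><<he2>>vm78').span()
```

(2, 9)

The match spans [2:9] → '<<mi1>>'.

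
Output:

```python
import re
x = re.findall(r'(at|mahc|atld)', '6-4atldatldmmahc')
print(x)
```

['at', 'at', 'mahc']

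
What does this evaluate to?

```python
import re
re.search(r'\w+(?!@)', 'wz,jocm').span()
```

A negative assertion filters positions out without eating any characters.
The match spans [0:2] → 'wz'.

(0, 2)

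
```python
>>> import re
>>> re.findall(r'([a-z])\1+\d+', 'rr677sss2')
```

['r', 's']

`\1` is not a pattern — it's the concrete string captured by group 1, re-applied verbatim.
Scanning left to right: at [0:5] match 'rr677', group 1 = 'r'; at [5:9] match 'sss2', group 1 = 's'.
`findall` collects group 1 from each match (2 total).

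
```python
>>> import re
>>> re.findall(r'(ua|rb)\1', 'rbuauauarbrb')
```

['ua', 'rb']

A backreference is literal: `\1` must see the identical characters the first group matched.
With a single group, `findall` returns only what that group captured — 2 items.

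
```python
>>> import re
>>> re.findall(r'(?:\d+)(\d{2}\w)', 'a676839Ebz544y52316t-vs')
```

With a single group, `findall` returns only what that group captured — 3 items.

['39E', '44y', '16t']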